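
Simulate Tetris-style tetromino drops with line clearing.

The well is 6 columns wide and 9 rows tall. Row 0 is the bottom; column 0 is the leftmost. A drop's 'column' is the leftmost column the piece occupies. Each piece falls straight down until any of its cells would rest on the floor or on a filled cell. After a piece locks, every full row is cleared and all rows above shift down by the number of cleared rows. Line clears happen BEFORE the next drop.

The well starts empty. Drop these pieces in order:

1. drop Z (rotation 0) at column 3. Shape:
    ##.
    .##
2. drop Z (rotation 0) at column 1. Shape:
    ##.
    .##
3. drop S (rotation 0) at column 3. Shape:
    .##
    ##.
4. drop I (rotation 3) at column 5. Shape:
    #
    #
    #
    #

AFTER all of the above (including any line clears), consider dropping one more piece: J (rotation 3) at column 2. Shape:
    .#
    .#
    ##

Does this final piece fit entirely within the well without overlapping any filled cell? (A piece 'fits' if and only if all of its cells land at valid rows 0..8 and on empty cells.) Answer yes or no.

Answer: yes

Derivation:
Drop 1: Z rot0 at col 3 lands with bottom-row=0; cleared 0 line(s) (total 0); column heights now [0 0 0 2 2 1], max=2
Drop 2: Z rot0 at col 1 lands with bottom-row=2; cleared 0 line(s) (total 0); column heights now [0 4 4 3 2 1], max=4
Drop 3: S rot0 at col 3 lands with bottom-row=3; cleared 0 line(s) (total 0); column heights now [0 4 4 4 5 5], max=5
Drop 4: I rot3 at col 5 lands with bottom-row=5; cleared 0 line(s) (total 0); column heights now [0 4 4 4 5 9], max=9
Test piece J rot3 at col 2 (width 2): heights before test = [0 4 4 4 5 9]; fits = True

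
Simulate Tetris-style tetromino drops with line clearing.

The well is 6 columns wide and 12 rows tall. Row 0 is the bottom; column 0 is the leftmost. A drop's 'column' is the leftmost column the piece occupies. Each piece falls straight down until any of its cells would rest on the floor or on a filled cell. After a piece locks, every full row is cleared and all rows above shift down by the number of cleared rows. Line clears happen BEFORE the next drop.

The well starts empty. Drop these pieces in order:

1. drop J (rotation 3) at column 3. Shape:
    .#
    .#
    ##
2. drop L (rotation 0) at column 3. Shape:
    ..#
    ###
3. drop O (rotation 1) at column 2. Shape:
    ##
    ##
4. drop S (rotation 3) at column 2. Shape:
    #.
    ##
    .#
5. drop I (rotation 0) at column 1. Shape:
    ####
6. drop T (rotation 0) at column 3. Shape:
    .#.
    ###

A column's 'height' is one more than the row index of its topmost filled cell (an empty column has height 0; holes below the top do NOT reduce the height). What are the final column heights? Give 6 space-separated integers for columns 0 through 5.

Answer: 0 10 10 11 12 11

Derivation:
Drop 1: J rot3 at col 3 lands with bottom-row=0; cleared 0 line(s) (total 0); column heights now [0 0 0 1 3 0], max=3
Drop 2: L rot0 at col 3 lands with bottom-row=3; cleared 0 line(s) (total 0); column heights now [0 0 0 4 4 5], max=5
Drop 3: O rot1 at col 2 lands with bottom-row=4; cleared 0 line(s) (total 0); column heights now [0 0 6 6 4 5], max=6
Drop 4: S rot3 at col 2 lands with bottom-row=6; cleared 0 line(s) (total 0); column heights now [0 0 9 8 4 5], max=9
Drop 5: I rot0 at col 1 lands with bottom-row=9; cleared 0 line(s) (total 0); column heights now [0 10 10 10 10 5], max=10
Drop 6: T rot0 at col 3 lands with bottom-row=10; cleared 0 line(s) (total 0); column heights now [0 10 10 11 12 11], max=12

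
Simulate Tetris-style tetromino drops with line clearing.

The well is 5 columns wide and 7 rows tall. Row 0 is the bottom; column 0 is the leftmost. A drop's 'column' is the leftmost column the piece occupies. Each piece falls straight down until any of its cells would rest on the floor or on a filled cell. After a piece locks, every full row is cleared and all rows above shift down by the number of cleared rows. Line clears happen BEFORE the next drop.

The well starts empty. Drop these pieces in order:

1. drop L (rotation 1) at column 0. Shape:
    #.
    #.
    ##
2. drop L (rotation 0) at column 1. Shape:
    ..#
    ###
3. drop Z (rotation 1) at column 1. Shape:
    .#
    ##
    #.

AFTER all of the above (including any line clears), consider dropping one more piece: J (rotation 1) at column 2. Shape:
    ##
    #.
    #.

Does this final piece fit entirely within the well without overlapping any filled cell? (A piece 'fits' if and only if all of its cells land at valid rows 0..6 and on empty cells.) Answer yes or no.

Answer: no

Derivation:
Drop 1: L rot1 at col 0 lands with bottom-row=0; cleared 0 line(s) (total 0); column heights now [3 1 0 0 0], max=3
Drop 2: L rot0 at col 1 lands with bottom-row=1; cleared 0 line(s) (total 0); column heights now [3 2 2 3 0], max=3
Drop 3: Z rot1 at col 1 lands with bottom-row=2; cleared 0 line(s) (total 0); column heights now [3 4 5 3 0], max=5
Test piece J rot1 at col 2 (width 2): heights before test = [3 4 5 3 0]; fits = False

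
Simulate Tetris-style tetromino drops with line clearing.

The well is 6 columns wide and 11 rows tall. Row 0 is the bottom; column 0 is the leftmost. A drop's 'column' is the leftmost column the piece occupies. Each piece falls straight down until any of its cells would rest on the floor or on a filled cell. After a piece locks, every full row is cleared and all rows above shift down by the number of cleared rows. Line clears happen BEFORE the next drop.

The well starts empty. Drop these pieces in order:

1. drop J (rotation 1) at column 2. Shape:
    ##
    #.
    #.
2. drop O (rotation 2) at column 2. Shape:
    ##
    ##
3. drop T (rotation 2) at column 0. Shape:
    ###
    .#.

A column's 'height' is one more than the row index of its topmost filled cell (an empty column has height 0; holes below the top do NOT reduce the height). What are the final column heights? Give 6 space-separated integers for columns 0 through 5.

Answer: 6 6 6 5 0 0

Derivation:
Drop 1: J rot1 at col 2 lands with bottom-row=0; cleared 0 line(s) (total 0); column heights now [0 0 3 3 0 0], max=3
Drop 2: O rot2 at col 2 lands with bottom-row=3; cleared 0 line(s) (total 0); column heights now [0 0 5 5 0 0], max=5
Drop 3: T rot2 at col 0 lands with bottom-row=4; cleared 0 line(s) (total 0); column heights now [6 6 6 5 0 0], max=6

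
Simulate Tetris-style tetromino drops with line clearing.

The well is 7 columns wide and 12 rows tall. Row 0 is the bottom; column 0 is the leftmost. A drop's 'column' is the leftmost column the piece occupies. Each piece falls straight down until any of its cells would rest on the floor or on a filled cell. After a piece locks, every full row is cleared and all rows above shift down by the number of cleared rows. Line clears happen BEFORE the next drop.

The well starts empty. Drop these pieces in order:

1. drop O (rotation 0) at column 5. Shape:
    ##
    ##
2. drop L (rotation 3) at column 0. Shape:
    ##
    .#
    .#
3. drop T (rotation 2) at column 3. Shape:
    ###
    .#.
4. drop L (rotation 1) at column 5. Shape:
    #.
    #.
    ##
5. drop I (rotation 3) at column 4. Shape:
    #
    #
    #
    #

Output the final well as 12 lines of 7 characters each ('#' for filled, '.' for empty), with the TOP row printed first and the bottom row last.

Answer: .......
.......
.......
.......
.......
....#..
....##.
....##.
....###
##.###.
.#..###
.#...##

Derivation:
Drop 1: O rot0 at col 5 lands with bottom-row=0; cleared 0 line(s) (total 0); column heights now [0 0 0 0 0 2 2], max=2
Drop 2: L rot3 at col 0 lands with bottom-row=0; cleared 0 line(s) (total 0); column heights now [3 3 0 0 0 2 2], max=3
Drop 3: T rot2 at col 3 lands with bottom-row=1; cleared 0 line(s) (total 0); column heights now [3 3 0 3 3 3 2], max=3
Drop 4: L rot1 at col 5 lands with bottom-row=3; cleared 0 line(s) (total 0); column heights now [3 3 0 3 3 6 4], max=6
Drop 5: I rot3 at col 4 lands with bottom-row=3; cleared 0 line(s) (total 0); column heights now [3 3 0 3 7 6 4], max=7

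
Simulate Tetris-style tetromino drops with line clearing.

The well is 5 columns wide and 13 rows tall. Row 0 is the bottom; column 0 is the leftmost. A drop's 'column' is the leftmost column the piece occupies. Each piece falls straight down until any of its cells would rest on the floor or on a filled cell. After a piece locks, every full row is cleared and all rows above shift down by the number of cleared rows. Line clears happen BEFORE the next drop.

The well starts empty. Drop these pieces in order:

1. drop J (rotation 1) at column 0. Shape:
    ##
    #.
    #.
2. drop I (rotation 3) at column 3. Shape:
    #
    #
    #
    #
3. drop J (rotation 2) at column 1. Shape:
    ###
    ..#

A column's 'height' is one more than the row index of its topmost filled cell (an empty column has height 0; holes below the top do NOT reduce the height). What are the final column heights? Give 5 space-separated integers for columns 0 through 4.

Answer: 3 6 6 6 0

Derivation:
Drop 1: J rot1 at col 0 lands with bottom-row=0; cleared 0 line(s) (total 0); column heights now [3 3 0 0 0], max=3
Drop 2: I rot3 at col 3 lands with bottom-row=0; cleared 0 line(s) (total 0); column heights now [3 3 0 4 0], max=4
Drop 3: J rot2 at col 1 lands with bottom-row=4; cleared 0 line(s) (total 0); column heights now [3 6 6 6 0], max=6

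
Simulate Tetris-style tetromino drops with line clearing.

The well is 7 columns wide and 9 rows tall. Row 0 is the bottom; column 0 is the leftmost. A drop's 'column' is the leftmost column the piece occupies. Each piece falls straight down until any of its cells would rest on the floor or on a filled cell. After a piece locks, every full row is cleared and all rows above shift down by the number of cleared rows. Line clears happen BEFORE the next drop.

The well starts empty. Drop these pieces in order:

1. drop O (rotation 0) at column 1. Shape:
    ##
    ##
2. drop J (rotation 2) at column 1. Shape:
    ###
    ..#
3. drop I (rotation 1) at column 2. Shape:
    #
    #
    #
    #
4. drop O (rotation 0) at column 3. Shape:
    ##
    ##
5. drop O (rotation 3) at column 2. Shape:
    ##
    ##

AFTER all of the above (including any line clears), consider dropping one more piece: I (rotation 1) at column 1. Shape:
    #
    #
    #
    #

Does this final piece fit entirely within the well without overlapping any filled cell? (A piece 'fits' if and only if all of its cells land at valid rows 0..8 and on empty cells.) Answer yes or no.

Answer: yes

Derivation:
Drop 1: O rot0 at col 1 lands with bottom-row=0; cleared 0 line(s) (total 0); column heights now [0 2 2 0 0 0 0], max=2
Drop 2: J rot2 at col 1 lands with bottom-row=1; cleared 0 line(s) (total 0); column heights now [0 3 3 3 0 0 0], max=3
Drop 3: I rot1 at col 2 lands with bottom-row=3; cleared 0 line(s) (total 0); column heights now [0 3 7 3 0 0 0], max=7
Drop 4: O rot0 at col 3 lands with bottom-row=3; cleared 0 line(s) (total 0); column heights now [0 3 7 5 5 0 0], max=7
Drop 5: O rot3 at col 2 lands with bottom-row=7; cleared 0 line(s) (total 0); column heights now [0 3 9 9 5 0 0], max=9
Test piece I rot1 at col 1 (width 1): heights before test = [0 3 9 9 5 0 0]; fits = True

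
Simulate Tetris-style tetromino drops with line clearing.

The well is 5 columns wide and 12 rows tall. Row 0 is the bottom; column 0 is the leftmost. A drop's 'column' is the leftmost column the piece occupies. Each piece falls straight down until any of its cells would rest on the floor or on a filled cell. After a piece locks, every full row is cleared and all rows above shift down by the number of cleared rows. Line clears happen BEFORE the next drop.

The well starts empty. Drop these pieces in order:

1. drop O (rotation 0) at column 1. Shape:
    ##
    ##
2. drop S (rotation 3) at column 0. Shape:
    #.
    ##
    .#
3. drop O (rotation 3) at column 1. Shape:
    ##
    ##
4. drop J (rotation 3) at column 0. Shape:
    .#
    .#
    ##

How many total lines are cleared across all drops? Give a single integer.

Drop 1: O rot0 at col 1 lands with bottom-row=0; cleared 0 line(s) (total 0); column heights now [0 2 2 0 0], max=2
Drop 2: S rot3 at col 0 lands with bottom-row=2; cleared 0 line(s) (total 0); column heights now [5 4 2 0 0], max=5
Drop 3: O rot3 at col 1 lands with bottom-row=4; cleared 0 line(s) (total 0); column heights now [5 6 6 0 0], max=6
Drop 4: J rot3 at col 0 lands with bottom-row=6; cleared 0 line(s) (total 0); column heights now [7 9 6 0 0], max=9

Answer: 0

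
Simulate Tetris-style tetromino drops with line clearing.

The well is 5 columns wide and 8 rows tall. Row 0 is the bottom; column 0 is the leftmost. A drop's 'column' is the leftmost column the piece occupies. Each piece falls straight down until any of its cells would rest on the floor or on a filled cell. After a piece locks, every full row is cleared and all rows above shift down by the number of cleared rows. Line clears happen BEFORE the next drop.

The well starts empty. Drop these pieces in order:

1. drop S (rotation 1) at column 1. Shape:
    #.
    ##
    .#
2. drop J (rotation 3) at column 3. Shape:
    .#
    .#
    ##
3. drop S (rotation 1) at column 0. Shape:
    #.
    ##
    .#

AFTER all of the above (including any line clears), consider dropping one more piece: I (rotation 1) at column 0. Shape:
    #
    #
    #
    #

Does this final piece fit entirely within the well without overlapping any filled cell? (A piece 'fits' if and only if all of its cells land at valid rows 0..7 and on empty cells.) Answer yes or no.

Drop 1: S rot1 at col 1 lands with bottom-row=0; cleared 0 line(s) (total 0); column heights now [0 3 2 0 0], max=3
Drop 2: J rot3 at col 3 lands with bottom-row=0; cleared 0 line(s) (total 0); column heights now [0 3 2 1 3], max=3
Drop 3: S rot1 at col 0 lands with bottom-row=3; cleared 0 line(s) (total 0); column heights now [6 5 2 1 3], max=6
Test piece I rot1 at col 0 (width 1): heights before test = [6 5 2 1 3]; fits = False

Answer: no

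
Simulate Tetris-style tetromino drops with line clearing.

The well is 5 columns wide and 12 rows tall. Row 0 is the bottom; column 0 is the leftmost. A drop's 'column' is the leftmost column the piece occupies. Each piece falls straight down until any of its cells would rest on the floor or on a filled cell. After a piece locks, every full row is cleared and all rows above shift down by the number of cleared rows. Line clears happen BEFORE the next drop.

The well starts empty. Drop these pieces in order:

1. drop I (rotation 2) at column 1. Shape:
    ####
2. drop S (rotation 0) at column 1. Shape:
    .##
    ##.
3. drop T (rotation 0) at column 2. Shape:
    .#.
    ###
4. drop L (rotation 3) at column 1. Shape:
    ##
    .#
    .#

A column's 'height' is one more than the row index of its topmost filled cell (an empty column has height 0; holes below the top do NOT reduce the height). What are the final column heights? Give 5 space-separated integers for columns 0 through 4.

Drop 1: I rot2 at col 1 lands with bottom-row=0; cleared 0 line(s) (total 0); column heights now [0 1 1 1 1], max=1
Drop 2: S rot0 at col 1 lands with bottom-row=1; cleared 0 line(s) (total 0); column heights now [0 2 3 3 1], max=3
Drop 3: T rot0 at col 2 lands with bottom-row=3; cleared 0 line(s) (total 0); column heights now [0 2 4 5 4], max=5
Drop 4: L rot3 at col 1 lands with bottom-row=4; cleared 0 line(s) (total 0); column heights now [0 7 7 5 4], max=7

Answer: 0 7 7 5 4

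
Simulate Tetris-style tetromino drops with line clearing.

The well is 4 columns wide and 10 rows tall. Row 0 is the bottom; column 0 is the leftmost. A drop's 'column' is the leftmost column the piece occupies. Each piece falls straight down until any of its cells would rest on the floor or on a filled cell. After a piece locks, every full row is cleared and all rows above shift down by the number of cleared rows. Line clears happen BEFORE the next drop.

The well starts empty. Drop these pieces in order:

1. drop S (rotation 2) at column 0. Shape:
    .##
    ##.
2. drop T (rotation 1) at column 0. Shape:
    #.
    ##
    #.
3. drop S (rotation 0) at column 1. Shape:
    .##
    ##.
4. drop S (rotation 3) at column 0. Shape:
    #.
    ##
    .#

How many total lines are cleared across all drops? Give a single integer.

Answer: 0

Derivation:
Drop 1: S rot2 at col 0 lands with bottom-row=0; cleared 0 line(s) (total 0); column heights now [1 2 2 0], max=2
Drop 2: T rot1 at col 0 lands with bottom-row=1; cleared 0 line(s) (total 0); column heights now [4 3 2 0], max=4
Drop 3: S rot0 at col 1 lands with bottom-row=3; cleared 0 line(s) (total 0); column heights now [4 4 5 5], max=5
Drop 4: S rot3 at col 0 lands with bottom-row=4; cleared 0 line(s) (total 0); column heights now [7 6 5 5], max=7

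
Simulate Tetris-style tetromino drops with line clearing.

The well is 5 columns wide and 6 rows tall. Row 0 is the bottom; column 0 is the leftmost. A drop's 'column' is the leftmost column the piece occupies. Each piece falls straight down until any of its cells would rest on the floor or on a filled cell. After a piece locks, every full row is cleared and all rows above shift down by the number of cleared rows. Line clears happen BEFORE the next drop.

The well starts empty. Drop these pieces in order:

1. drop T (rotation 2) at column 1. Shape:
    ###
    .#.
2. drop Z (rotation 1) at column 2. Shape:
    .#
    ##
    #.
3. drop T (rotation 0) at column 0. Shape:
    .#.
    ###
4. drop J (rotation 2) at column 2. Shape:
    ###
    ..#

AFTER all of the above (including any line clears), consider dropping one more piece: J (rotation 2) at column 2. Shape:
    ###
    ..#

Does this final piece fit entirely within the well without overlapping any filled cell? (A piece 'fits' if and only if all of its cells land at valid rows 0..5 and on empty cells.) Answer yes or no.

Answer: no

Derivation:
Drop 1: T rot2 at col 1 lands with bottom-row=0; cleared 0 line(s) (total 0); column heights now [0 2 2 2 0], max=2
Drop 2: Z rot1 at col 2 lands with bottom-row=2; cleared 0 line(s) (total 0); column heights now [0 2 4 5 0], max=5
Drop 3: T rot0 at col 0 lands with bottom-row=4; cleared 0 line(s) (total 0); column heights now [5 6 5 5 0], max=6
Drop 4: J rot2 at col 2 lands with bottom-row=4; cleared 1 line(s) (total 1); column heights now [0 5 5 5 5], max=5
Test piece J rot2 at col 2 (width 3): heights before test = [0 5 5 5 5]; fits = False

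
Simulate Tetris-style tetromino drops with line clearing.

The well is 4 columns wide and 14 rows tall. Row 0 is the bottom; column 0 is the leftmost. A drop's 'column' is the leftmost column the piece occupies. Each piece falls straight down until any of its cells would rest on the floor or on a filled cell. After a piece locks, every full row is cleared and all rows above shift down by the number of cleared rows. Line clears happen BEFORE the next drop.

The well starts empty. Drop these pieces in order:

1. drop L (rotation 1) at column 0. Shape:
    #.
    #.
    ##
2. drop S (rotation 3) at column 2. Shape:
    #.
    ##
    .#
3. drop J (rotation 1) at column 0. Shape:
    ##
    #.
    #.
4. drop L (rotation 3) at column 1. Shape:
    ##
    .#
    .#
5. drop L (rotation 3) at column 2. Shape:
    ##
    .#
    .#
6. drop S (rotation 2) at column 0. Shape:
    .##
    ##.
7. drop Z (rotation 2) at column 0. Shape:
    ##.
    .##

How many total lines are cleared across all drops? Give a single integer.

Drop 1: L rot1 at col 0 lands with bottom-row=0; cleared 0 line(s) (total 0); column heights now [3 1 0 0], max=3
Drop 2: S rot3 at col 2 lands with bottom-row=0; cleared 0 line(s) (total 0); column heights now [3 1 3 2], max=3
Drop 3: J rot1 at col 0 lands with bottom-row=3; cleared 0 line(s) (total 0); column heights now [6 6 3 2], max=6
Drop 4: L rot3 at col 1 lands with bottom-row=4; cleared 0 line(s) (total 0); column heights now [6 7 7 2], max=7
Drop 5: L rot3 at col 2 lands with bottom-row=5; cleared 1 line(s) (total 1); column heights now [5 6 7 7], max=7
Drop 6: S rot2 at col 0 lands with bottom-row=6; cleared 1 line(s) (total 2); column heights now [5 7 7 6], max=7
Drop 7: Z rot2 at col 0 lands with bottom-row=7; cleared 0 line(s) (total 2); column heights now [9 9 8 6], max=9

Answer: 2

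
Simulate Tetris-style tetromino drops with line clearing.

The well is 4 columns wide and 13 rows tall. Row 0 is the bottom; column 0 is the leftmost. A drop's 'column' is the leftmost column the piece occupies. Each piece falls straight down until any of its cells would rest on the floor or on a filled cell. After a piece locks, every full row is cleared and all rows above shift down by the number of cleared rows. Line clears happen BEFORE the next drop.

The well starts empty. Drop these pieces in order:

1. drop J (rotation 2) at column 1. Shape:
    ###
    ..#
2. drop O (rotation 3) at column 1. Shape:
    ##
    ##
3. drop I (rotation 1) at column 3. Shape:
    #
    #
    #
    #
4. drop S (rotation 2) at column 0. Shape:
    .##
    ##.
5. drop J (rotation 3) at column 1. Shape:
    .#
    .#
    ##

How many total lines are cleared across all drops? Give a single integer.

Drop 1: J rot2 at col 1 lands with bottom-row=0; cleared 0 line(s) (total 0); column heights now [0 2 2 2], max=2
Drop 2: O rot3 at col 1 lands with bottom-row=2; cleared 0 line(s) (total 0); column heights now [0 4 4 2], max=4
Drop 3: I rot1 at col 3 lands with bottom-row=2; cleared 0 line(s) (total 0); column heights now [0 4 4 6], max=6
Drop 4: S rot2 at col 0 lands with bottom-row=4; cleared 0 line(s) (total 0); column heights now [5 6 6 6], max=6
Drop 5: J rot3 at col 1 lands with bottom-row=6; cleared 0 line(s) (total 0); column heights now [5 7 9 6], max=9

Answer: 0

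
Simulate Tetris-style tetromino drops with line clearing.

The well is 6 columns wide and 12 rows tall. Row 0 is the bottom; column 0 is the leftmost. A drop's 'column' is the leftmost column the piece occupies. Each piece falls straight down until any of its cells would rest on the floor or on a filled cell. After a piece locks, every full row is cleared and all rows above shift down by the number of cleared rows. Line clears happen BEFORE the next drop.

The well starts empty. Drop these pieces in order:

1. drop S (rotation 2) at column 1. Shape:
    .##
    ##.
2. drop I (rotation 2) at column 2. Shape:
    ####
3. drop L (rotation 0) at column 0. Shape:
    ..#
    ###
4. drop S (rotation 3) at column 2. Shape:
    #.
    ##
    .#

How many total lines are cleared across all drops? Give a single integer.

Answer: 0

Derivation:
Drop 1: S rot2 at col 1 lands with bottom-row=0; cleared 0 line(s) (total 0); column heights now [0 1 2 2 0 0], max=2
Drop 2: I rot2 at col 2 lands with bottom-row=2; cleared 0 line(s) (total 0); column heights now [0 1 3 3 3 3], max=3
Drop 3: L rot0 at col 0 lands with bottom-row=3; cleared 0 line(s) (total 0); column heights now [4 4 5 3 3 3], max=5
Drop 4: S rot3 at col 2 lands with bottom-row=4; cleared 0 line(s) (total 0); column heights now [4 4 7 6 3 3], max=7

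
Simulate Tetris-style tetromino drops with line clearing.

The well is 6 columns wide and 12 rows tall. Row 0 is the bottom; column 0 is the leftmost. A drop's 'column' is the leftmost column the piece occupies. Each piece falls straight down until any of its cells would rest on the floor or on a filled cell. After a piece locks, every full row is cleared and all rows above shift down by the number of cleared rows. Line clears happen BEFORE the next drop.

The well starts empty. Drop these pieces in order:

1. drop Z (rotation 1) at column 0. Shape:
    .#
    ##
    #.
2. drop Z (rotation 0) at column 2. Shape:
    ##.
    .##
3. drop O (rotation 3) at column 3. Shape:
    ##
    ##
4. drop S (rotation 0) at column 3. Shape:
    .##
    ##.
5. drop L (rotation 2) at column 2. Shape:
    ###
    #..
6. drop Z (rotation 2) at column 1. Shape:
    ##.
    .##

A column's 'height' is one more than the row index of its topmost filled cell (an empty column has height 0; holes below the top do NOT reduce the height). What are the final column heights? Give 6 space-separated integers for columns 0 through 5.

Answer: 2 9 9 8 7 6

Derivation:
Drop 1: Z rot1 at col 0 lands with bottom-row=0; cleared 0 line(s) (total 0); column heights now [2 3 0 0 0 0], max=3
Drop 2: Z rot0 at col 2 lands with bottom-row=0; cleared 0 line(s) (total 0); column heights now [2 3 2 2 1 0], max=3
Drop 3: O rot3 at col 3 lands with bottom-row=2; cleared 0 line(s) (total 0); column heights now [2 3 2 4 4 0], max=4
Drop 4: S rot0 at col 3 lands with bottom-row=4; cleared 0 line(s) (total 0); column heights now [2 3 2 5 6 6], max=6
Drop 5: L rot2 at col 2 lands with bottom-row=5; cleared 0 line(s) (total 0); column heights now [2 3 7 7 7 6], max=7
Drop 6: Z rot2 at col 1 lands with bottom-row=7; cleared 0 line(s) (total 0); column heights now [2 9 9 8 7 6], max=9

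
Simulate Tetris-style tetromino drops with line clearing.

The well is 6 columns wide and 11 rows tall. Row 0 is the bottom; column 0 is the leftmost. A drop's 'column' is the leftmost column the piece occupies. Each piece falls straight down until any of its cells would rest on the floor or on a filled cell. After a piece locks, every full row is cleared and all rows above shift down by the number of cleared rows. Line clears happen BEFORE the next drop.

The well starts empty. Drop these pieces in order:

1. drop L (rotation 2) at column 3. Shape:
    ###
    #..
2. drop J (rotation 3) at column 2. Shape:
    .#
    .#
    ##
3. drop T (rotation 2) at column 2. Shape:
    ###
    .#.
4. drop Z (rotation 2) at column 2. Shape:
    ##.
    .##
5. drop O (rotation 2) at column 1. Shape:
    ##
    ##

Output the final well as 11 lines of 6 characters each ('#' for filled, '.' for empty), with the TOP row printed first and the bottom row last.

Drop 1: L rot2 at col 3 lands with bottom-row=0; cleared 0 line(s) (total 0); column heights now [0 0 0 2 2 2], max=2
Drop 2: J rot3 at col 2 lands with bottom-row=2; cleared 0 line(s) (total 0); column heights now [0 0 3 5 2 2], max=5
Drop 3: T rot2 at col 2 lands with bottom-row=5; cleared 0 line(s) (total 0); column heights now [0 0 7 7 7 2], max=7
Drop 4: Z rot2 at col 2 lands with bottom-row=7; cleared 0 line(s) (total 0); column heights now [0 0 9 9 8 2], max=9
Drop 5: O rot2 at col 1 lands with bottom-row=9; cleared 0 line(s) (total 0); column heights now [0 11 11 9 8 2], max=11

Answer: .##...
.##...
..##..
...##.
..###.
...#..
...#..
...#..
..##..
...###
...#..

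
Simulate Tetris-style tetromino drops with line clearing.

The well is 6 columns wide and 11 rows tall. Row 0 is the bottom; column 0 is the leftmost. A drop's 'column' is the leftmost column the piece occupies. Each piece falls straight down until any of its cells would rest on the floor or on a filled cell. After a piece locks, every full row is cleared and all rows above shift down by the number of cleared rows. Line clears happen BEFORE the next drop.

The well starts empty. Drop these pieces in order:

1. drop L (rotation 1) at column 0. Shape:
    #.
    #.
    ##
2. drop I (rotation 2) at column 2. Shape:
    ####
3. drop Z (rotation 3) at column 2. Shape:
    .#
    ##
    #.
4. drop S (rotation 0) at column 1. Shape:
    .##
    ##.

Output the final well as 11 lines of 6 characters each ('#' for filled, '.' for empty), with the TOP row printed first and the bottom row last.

Drop 1: L rot1 at col 0 lands with bottom-row=0; cleared 0 line(s) (total 0); column heights now [3 1 0 0 0 0], max=3
Drop 2: I rot2 at col 2 lands with bottom-row=0; cleared 1 line(s) (total 1); column heights now [2 0 0 0 0 0], max=2
Drop 3: Z rot3 at col 2 lands with bottom-row=0; cleared 0 line(s) (total 1); column heights now [2 0 2 3 0 0], max=3
Drop 4: S rot0 at col 1 lands with bottom-row=2; cleared 0 line(s) (total 1); column heights now [2 3 4 4 0 0], max=4

Answer: ......
......
......
......
......
......
......
..##..
.###..
#.##..
#.#...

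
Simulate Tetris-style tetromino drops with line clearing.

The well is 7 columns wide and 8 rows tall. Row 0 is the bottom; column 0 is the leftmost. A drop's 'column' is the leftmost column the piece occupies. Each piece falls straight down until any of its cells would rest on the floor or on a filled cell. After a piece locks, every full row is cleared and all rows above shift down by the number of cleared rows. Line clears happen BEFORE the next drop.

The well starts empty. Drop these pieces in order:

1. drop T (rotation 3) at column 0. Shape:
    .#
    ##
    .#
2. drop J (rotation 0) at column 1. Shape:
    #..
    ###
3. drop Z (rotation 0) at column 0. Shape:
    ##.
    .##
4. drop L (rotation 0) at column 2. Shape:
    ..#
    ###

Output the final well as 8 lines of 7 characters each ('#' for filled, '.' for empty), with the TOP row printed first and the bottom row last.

Answer: ....#..
#####..
.##....
.#.....
.###...
.#.....
##.....
.#.....

Derivation:
Drop 1: T rot3 at col 0 lands with bottom-row=0; cleared 0 line(s) (total 0); column heights now [2 3 0 0 0 0 0], max=3
Drop 2: J rot0 at col 1 lands with bottom-row=3; cleared 0 line(s) (total 0); column heights now [2 5 4 4 0 0 0], max=5
Drop 3: Z rot0 at col 0 lands with bottom-row=5; cleared 0 line(s) (total 0); column heights now [7 7 6 4 0 0 0], max=7
Drop 4: L rot0 at col 2 lands with bottom-row=6; cleared 0 line(s) (total 0); column heights now [7 7 7 7 8 0 0], max=8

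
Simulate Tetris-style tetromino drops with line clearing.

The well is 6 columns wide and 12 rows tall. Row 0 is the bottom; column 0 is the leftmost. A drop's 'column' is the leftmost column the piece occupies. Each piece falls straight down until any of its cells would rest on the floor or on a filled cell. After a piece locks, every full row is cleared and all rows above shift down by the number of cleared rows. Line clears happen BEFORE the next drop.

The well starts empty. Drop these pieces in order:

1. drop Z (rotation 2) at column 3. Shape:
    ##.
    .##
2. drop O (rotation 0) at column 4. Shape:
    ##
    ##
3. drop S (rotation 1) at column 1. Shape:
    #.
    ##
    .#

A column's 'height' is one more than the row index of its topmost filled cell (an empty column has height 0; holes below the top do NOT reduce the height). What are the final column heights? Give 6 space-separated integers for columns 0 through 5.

Drop 1: Z rot2 at col 3 lands with bottom-row=0; cleared 0 line(s) (total 0); column heights now [0 0 0 2 2 1], max=2
Drop 2: O rot0 at col 4 lands with bottom-row=2; cleared 0 line(s) (total 0); column heights now [0 0 0 2 4 4], max=4
Drop 3: S rot1 at col 1 lands with bottom-row=0; cleared 0 line(s) (total 0); column heights now [0 3 2 2 4 4], max=4

Answer: 0 3 2 2 4 4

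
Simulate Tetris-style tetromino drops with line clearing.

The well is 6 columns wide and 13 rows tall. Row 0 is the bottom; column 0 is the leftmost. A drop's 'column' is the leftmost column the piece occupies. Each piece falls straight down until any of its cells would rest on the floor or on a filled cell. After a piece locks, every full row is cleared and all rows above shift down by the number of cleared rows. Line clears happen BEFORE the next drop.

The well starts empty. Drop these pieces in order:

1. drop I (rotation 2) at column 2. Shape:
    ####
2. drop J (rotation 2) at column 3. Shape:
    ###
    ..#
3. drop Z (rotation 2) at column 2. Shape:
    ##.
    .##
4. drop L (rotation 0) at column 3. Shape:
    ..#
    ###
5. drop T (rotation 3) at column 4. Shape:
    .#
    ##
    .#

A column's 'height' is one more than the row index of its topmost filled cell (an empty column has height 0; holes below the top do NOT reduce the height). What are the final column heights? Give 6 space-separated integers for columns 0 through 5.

Drop 1: I rot2 at col 2 lands with bottom-row=0; cleared 0 line(s) (total 0); column heights now [0 0 1 1 1 1], max=1
Drop 2: J rot2 at col 3 lands with bottom-row=1; cleared 0 line(s) (total 0); column heights now [0 0 1 3 3 3], max=3
Drop 3: Z rot2 at col 2 lands with bottom-row=3; cleared 0 line(s) (total 0); column heights now [0 0 5 5 4 3], max=5
Drop 4: L rot0 at col 3 lands with bottom-row=5; cleared 0 line(s) (total 0); column heights now [0 0 5 6 6 7], max=7
Drop 5: T rot3 at col 4 lands with bottom-row=7; cleared 0 line(s) (total 0); column heights now [0 0 5 6 9 10], max=10

Answer: 0 0 5 6 9 10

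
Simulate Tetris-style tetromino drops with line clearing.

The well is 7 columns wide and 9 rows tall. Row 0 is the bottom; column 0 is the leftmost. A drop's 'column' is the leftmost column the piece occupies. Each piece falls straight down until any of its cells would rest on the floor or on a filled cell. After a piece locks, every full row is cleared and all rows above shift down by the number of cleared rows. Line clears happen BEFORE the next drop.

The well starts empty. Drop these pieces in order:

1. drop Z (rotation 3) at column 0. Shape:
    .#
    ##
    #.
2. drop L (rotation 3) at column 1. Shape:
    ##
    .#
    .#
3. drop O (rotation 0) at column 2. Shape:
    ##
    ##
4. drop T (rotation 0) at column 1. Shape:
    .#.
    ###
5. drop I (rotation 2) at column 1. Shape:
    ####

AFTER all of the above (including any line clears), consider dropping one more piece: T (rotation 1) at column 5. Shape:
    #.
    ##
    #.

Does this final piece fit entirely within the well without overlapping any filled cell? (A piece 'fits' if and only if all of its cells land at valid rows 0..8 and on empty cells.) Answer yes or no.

Answer: yes

Derivation:
Drop 1: Z rot3 at col 0 lands with bottom-row=0; cleared 0 line(s) (total 0); column heights now [2 3 0 0 0 0 0], max=3
Drop 2: L rot3 at col 1 lands with bottom-row=1; cleared 0 line(s) (total 0); column heights now [2 4 4 0 0 0 0], max=4
Drop 3: O rot0 at col 2 lands with bottom-row=4; cleared 0 line(s) (total 0); column heights now [2 4 6 6 0 0 0], max=6
Drop 4: T rot0 at col 1 lands with bottom-row=6; cleared 0 line(s) (total 0); column heights now [2 7 8 7 0 0 0], max=8
Drop 5: I rot2 at col 1 lands with bottom-row=8; cleared 0 line(s) (total 0); column heights now [2 9 9 9 9 0 0], max=9
Test piece T rot1 at col 5 (width 2): heights before test = [2 9 9 9 9 0 0]; fits = True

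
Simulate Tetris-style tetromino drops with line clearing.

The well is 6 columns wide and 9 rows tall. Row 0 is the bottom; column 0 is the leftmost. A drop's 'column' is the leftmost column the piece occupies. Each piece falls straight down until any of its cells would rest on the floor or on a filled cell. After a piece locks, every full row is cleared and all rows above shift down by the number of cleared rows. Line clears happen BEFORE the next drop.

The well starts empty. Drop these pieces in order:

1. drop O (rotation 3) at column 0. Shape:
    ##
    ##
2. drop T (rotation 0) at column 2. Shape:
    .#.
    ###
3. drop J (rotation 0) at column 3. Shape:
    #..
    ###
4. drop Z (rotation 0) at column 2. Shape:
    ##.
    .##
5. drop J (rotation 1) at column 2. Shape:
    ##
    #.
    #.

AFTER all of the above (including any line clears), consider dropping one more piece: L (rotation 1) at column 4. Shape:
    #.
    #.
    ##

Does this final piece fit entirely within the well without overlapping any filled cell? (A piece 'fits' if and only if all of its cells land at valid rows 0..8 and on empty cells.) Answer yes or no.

Answer: yes

Derivation:
Drop 1: O rot3 at col 0 lands with bottom-row=0; cleared 0 line(s) (total 0); column heights now [2 2 0 0 0 0], max=2
Drop 2: T rot0 at col 2 lands with bottom-row=0; cleared 0 line(s) (total 0); column heights now [2 2 1 2 1 0], max=2
Drop 3: J rot0 at col 3 lands with bottom-row=2; cleared 0 line(s) (total 0); column heights now [2 2 1 4 3 3], max=4
Drop 4: Z rot0 at col 2 lands with bottom-row=4; cleared 0 line(s) (total 0); column heights now [2 2 6 6 5 3], max=6
Drop 5: J rot1 at col 2 lands with bottom-row=6; cleared 0 line(s) (total 0); column heights now [2 2 9 9 5 3], max=9
Test piece L rot1 at col 4 (width 2): heights before test = [2 2 9 9 5 3]; fits = True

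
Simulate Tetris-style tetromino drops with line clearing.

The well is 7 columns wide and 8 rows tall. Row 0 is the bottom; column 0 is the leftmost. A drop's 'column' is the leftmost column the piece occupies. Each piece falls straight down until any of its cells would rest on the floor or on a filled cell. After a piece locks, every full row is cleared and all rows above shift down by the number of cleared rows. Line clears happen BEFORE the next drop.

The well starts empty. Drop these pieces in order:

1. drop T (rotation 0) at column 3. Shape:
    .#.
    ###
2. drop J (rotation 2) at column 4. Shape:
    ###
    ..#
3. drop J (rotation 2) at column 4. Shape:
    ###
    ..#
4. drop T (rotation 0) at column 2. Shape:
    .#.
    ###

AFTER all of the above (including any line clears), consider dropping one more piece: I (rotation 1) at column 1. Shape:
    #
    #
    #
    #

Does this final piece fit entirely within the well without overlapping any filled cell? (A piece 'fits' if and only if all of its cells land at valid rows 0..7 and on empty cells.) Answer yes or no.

Drop 1: T rot0 at col 3 lands with bottom-row=0; cleared 0 line(s) (total 0); column heights now [0 0 0 1 2 1 0], max=2
Drop 2: J rot2 at col 4 lands with bottom-row=1; cleared 0 line(s) (total 0); column heights now [0 0 0 1 3 3 3], max=3
Drop 3: J rot2 at col 4 lands with bottom-row=3; cleared 0 line(s) (total 0); column heights now [0 0 0 1 5 5 5], max=5
Drop 4: T rot0 at col 2 lands with bottom-row=5; cleared 0 line(s) (total 0); column heights now [0 0 6 7 6 5 5], max=7
Test piece I rot1 at col 1 (width 1): heights before test = [0 0 6 7 6 5 5]; fits = True

Answer: yes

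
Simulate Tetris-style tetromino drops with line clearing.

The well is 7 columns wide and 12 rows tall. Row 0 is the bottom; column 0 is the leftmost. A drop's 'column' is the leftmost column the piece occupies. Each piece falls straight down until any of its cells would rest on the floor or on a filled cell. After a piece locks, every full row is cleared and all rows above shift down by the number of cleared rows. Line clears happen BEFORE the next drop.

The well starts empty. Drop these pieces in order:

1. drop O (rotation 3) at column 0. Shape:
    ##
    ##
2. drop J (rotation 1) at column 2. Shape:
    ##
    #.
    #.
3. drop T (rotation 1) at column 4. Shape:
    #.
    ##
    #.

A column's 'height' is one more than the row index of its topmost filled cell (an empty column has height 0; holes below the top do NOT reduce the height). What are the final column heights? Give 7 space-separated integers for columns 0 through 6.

Answer: 2 2 3 3 3 2 0

Derivation:
Drop 1: O rot3 at col 0 lands with bottom-row=0; cleared 0 line(s) (total 0); column heights now [2 2 0 0 0 0 0], max=2
Drop 2: J rot1 at col 2 lands with bottom-row=0; cleared 0 line(s) (total 0); column heights now [2 2 3 3 0 0 0], max=3
Drop 3: T rot1 at col 4 lands with bottom-row=0; cleared 0 line(s) (total 0); column heights now [2 2 3 3 3 2 0], max=3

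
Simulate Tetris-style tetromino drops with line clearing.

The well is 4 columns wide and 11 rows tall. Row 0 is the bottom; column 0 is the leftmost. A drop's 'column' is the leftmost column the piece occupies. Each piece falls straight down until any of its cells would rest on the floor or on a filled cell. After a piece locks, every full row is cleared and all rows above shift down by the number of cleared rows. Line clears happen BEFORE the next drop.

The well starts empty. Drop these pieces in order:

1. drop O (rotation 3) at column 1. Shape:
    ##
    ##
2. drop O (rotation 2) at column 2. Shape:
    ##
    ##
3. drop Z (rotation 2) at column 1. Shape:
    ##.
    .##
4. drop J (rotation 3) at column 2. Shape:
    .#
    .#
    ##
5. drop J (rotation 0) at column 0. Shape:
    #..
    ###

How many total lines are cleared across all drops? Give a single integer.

Answer: 1

Derivation:
Drop 1: O rot3 at col 1 lands with bottom-row=0; cleared 0 line(s) (total 0); column heights now [0 2 2 0], max=2
Drop 2: O rot2 at col 2 lands with bottom-row=2; cleared 0 line(s) (total 0); column heights now [0 2 4 4], max=4
Drop 3: Z rot2 at col 1 lands with bottom-row=4; cleared 0 line(s) (total 0); column heights now [0 6 6 5], max=6
Drop 4: J rot3 at col 2 lands with bottom-row=6; cleared 0 line(s) (total 0); column heights now [0 6 7 9], max=9
Drop 5: J rot0 at col 0 lands with bottom-row=7; cleared 1 line(s) (total 1); column heights now [8 6 7 8], max=8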